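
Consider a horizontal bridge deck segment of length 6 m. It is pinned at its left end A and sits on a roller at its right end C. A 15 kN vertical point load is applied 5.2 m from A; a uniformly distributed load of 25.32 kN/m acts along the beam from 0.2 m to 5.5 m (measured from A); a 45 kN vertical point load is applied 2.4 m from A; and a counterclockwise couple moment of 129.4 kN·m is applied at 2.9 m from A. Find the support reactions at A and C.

Resultant of the distributed load: 25.32 × 5.3 = 134.196 kN at 2.85 m from A.
Moments about A: C_y·6 − 15·5.2 − (25.32·5.3)·2.85 − 45·2.4 + 129.4 = 0 → C_y = 439.0586/6 = 73.1764 ≈ 73.18 kN.
ΣF_y = 0: A_y + 73.1764 − 15 − 25.32·5.3 − 45 = 0 → A_y = 121.0 kN.
ΣF_x = 0: no horizontal applied forces, so A_x = 0.

A_x = 0, A_y = 121.0 kN, C_y = 73.18 kN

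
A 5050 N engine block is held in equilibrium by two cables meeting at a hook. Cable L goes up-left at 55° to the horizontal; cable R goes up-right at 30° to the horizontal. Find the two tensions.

ΣF_x = 0: −T_L·cos55° + T_R·cos30° = 0 → T_R = 0.662309·T_L.
ΣF_y = 0: T_L·sin55° + T_R·sin30° = 5050.
Substitute: T_L·(0.819152 + 0.662309·0.5) = 5050 → T_L = 4390.13 ≈ 4390 N.
Then T_R = 0.662309 × 4390.13 = 2908 N.

T_L = 4390 N, T_R = 2908 N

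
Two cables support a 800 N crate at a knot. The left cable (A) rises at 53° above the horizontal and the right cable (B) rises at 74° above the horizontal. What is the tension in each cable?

ΣF_x = 0: −T_A·cos53° + T_B·cos74° = 0 → T_B = 2.18336·T_A.
ΣF_y = 0: T_A·sin53° + T_B·sin74° = 800.
Substitute: T_A·(0.798636 + 2.18336·0.961262) = 800 → T_A = 276.108 ≈ 276.1 N.
Then T_B = 2.18336 × 276.108 = 602.8 N.

T_A = 276.1 N, T_B = 602.8 N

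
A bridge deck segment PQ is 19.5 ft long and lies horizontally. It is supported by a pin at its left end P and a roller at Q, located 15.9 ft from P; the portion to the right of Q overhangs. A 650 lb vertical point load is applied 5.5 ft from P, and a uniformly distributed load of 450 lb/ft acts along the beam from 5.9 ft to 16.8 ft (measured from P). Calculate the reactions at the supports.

Resultant of the distributed load: 450 × 10.9 = 4905 lb at 11.35 ft from P.
Moments about P: Q_y·15.9 − 650·5.5 − (450·10.9)·11.35 = 0 → Q_y = 59246.75/15.9 = 3726.21 ≈ 3726 lb.
ΣF_y = 0: P_y + 3726.21 − 650 − 450·10.9 = 0 → P_y = 1829 lb.
ΣF_x = 0: no horizontal applied forces, so P_x = 0.

P_x = 0, P_y = 1829 lb, Q_y = 3726 lb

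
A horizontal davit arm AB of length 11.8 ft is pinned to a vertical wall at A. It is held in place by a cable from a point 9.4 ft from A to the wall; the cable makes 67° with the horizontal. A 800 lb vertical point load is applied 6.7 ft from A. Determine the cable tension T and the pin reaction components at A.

T = 619.5 lb, A_x = 242.0 lb, A_y = 229.8 lb

ΣM about A: T·sin67°·9.4 − 800·6.7 = 0 → T = 5360/(9.4·0.920505) = 619.456 ≈ 619.5 lb.
ΣF_x = 0: A_x − T·cos67° = 0 → A_x = 619.456 × 0.390731 = 242.0 lb.
ΣF_y = 0: A_y + T·sin67° − 800 = 0 → A_y = 800 − 619.456 × 0.920505 = 229.8 lb.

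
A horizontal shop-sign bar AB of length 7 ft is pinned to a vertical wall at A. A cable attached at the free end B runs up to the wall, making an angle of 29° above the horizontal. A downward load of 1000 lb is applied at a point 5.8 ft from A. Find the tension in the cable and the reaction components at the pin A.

T = 1709 lb, A_x = 1495 lb, A_y = 171.4 lb

ΣM about A: T·sin29°·7 − 1000·5.8 = 0 → T = 5800/(7·0.48481) = 1709.06 ≈ 1709 lb.
ΣF_x = 0: A_x − T·cos29° = 0 → A_x = 1709.06 × 0.87462 = 1495 lb.
ΣF_y = 0: A_y + T·sin29° − 1000 = 0 → A_y = 1000 − 1709.06 × 0.48481 = 171.4 lb.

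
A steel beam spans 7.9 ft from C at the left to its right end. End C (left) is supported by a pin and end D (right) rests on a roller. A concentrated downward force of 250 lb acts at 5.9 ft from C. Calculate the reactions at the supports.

ΣM about C: D_y·7.9 − 250·5.9 = 0 → D_y = 1475/7.9 = 186.709 ≈ 186.7 lb.
ΣF_y = 0: C_y + 186.709 − 250 = 0 → C_y = 63.29 lb.
ΣF_x = 0: no horizontal applied forces, so C_x = 0.

C_x = 0, C_y = 63.29 lb, D_y = 186.7 lb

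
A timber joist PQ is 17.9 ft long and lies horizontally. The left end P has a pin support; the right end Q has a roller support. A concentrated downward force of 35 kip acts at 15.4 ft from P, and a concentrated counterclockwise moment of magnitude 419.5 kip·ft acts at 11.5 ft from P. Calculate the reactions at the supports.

P_x = 0, P_y = 28.32 kip, Q_y = 6.676 kip

Taking moments about P: Q_y·17.9 − 35·15.4 + 419.5 = 0 → Q_y = 119.5/17.9 = 6.67598 ≈ 6.676 kip.
ΣF_y = 0: P_y + 6.67598 − 35 = 0 → P_y = 28.32 kip.
ΣF_x = 0: no horizontal applied forces, so P_x = 0.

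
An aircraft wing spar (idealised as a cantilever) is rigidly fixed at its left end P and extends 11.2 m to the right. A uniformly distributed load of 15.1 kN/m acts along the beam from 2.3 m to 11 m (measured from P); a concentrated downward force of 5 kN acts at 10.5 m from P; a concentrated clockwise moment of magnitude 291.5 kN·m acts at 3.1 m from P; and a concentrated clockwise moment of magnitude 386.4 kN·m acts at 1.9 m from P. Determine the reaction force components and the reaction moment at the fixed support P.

Resultant of the distributed load: 15.1 × 8.7 = 131.37 kN at 6.65 m from P.
ΣF_x = 0: P_x = 0.
ΣF_y = 0: P_y − 15.1·8.7 − 5 = 0 → P_y = 136.4 kN.
ΣM about P: M_P − (15.1·8.7)·6.65 − 5·10.5 − 291.5 − 386.4 = 0 → M_P = 1604 kN·m.

P_x = 0, P_y = 136.4 kN, M_P = 1604 kN·m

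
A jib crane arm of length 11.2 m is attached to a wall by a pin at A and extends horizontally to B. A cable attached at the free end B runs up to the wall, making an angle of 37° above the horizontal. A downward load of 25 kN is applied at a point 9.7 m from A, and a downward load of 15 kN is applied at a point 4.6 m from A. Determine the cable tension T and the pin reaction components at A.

ΣM about A: T·sin37°·11.2 − 25·9.7 − 15·4.6 = 0 → T = 311.5/(11.2·0.601815) = 46.2144 ≈ 46.21 kN.
ΣF_x = 0: A_x − T·cos37° = 0 → A_x = 46.2144 × 0.798636 = 36.91 kN.
ΣF_y = 0: A_y + T·sin37° − 25 − 15 = 0 → A_y = 40 − 46.2144 × 0.601815 = 12.19 kN.

T = 46.21 kN, A_x = 36.91 kN, A_y = 12.19 kN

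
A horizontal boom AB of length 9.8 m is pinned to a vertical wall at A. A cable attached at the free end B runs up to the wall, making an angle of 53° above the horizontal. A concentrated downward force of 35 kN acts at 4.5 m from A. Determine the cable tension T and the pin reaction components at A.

ΣM about A: T·sin53°·9.8 − 35·4.5 = 0 → T = 157.5/(9.8·0.798636) = 20.1236 ≈ 20.12 kN.
ΣF_x = 0: A_x − T·cos53° = 0 → A_x = 20.1236 × 0.601815 = 12.11 kN.
ΣF_y = 0: A_y + T·sin53° − 35 = 0 → A_y = 35 − 20.1236 × 0.798636 = 18.93 kN.

T = 20.12 kN, A_x = 12.11 kN, A_y = 18.93 kN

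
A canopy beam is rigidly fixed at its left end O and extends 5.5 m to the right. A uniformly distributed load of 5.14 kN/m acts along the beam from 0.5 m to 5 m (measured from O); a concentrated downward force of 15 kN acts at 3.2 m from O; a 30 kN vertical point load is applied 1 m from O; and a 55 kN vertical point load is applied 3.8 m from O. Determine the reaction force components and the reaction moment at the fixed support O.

Resultant of the distributed load: 5.14 × 4.5 = 23.13 kN at 2.75 m from O.
ΣF_x = 0: O_x = 0.
ΣF_y = 0: O_y − 5.14·4.5 − 15 − 30 − 55 = 0 → O_y = 123.1 kN.
ΣM about O: M_O − (5.14·4.5)·2.75 − 15·3.2 − 30·1 − 55·3.8 = 0 → M_O = 350.6 kN·m.

O_x = 0, O_y = 123.1 kN, M_O = 350.6 kN·m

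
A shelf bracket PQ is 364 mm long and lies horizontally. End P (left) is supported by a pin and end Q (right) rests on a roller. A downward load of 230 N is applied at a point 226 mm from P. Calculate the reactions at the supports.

Taking moments about P: Q_y·364 − 230·226 = 0 → Q_y = 51980/364 = 142.802 ≈ 142.8 N.
ΣF_y = 0: P_y + 142.802 − 230 = 0 → P_y = 87.20 N.
ΣF_x = 0: no horizontal applied forces, so P_x = 0.

P_x = 0, P_y = 87.20 N, Q_y = 142.8 N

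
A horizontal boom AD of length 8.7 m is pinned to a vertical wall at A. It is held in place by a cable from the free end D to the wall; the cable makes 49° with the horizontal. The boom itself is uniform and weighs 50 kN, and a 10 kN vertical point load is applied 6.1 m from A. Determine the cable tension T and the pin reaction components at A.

T = 42.42 kN, A_x = 27.83 kN, A_y = 27.99 kN

ΣM about A: T·sin49°·8.7 − 50·4.35 − 10·6.1 = 0 → T = 278.5/(8.7·0.75471) = 42.4156 ≈ 42.42 kN.
ΣF_x = 0: A_x − T·cos49° = 0 → A_x = 42.4156 × 0.656059 = 27.83 kN.
ΣF_y = 0: A_y + T·sin49° − 50 − 10 = 0 → A_y = 60 − 42.4156 × 0.75471 = 27.99 kN.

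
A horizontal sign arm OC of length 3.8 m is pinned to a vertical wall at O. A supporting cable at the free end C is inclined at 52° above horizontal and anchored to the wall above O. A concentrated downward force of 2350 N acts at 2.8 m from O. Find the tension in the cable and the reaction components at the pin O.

ΣM about O: T·sin52°·3.8 − 2350·2.8 = 0 → T = 6580/(3.8·0.788011) = 2197.4 ≈ 2197 N.
ΣF_x = 0: O_x − T·cos52° = 0 → O_x = 2197.4 × 0.615661 = 1353 N.
ΣF_y = 0: O_y + T·sin52° − 2350 = 0 → O_y = 2350 − 2197.4 × 0.788011 = 618.4 N.

T = 2197 N, O_x = 1353 N, O_y = 618.4 N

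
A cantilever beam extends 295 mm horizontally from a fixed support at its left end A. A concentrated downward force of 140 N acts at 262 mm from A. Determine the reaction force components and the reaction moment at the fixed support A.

ΣF_x = 0: A_x = 0.
ΣF_y = 0: A_y − 140 = 0 → A_y = 140.0 N.
ΣM about A: M_A − 140·262 = 0 → M_A = 36680 N·mm.

A_x = 0, A_y = 140.0 N, M_A = 36680 N·mm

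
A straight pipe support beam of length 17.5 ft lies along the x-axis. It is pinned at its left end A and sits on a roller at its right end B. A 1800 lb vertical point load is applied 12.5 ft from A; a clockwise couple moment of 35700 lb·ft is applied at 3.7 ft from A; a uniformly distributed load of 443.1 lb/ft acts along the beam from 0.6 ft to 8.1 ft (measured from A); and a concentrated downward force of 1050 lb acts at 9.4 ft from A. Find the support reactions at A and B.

Resultant of the distributed load: 443.1 × 7.5 = 3323.25 lb at 4.35 ft from A.
ΣM about A: B_y·17.5 − 1800·12.5 − 35700 − (443.1·7.5)·4.35 − 1050·9.4 = 0 → B_y = 82526.1375/17.5 = 4715.78 ≈ 4716 lb.
ΣF_y = 0: A_y + 4715.78 − 1800 − 443.1·7.5 − 1050 = 0 → A_y = 1457 lb.
ΣF_x = 0: no horizontal applied forces, so A_x = 0.

A_x = 0, A_y = 1457 lb, B_y = 4716 lb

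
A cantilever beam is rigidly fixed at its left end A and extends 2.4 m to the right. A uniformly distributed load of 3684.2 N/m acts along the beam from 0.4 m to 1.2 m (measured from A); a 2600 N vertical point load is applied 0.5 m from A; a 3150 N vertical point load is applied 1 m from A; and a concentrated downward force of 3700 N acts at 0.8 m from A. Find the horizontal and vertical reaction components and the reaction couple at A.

A_x = 0, A_y = 12400 N, M_A = 9768 N·m

Resultant of the distributed load: 3684.2 × 0.8 = 2947.36 N at 0.8 m from A.
ΣF_x = 0: A_x = 0.
ΣF_y = 0: A_y − 3684.2·0.8 − 2600 − 3150 − 3700 = 0 → A_y = 12400 N.
ΣM about A: M_A − (3684.2·0.8)·0.8 − 2600·0.5 − 3150·1 − 3700·0.8 = 0 → M_A = 9768 N·m.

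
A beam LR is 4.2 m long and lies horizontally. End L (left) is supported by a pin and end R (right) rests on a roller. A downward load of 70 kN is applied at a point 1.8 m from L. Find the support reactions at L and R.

L_x = 0, L_y = 40.00 kN, R_y = 30.00 kN

Taking moments about L: R_y·4.2 − 70·1.8 = 0 → R_y = 126/4.2 = 30.00 kN.
ΣF_y = 0: L_y + 30 − 70 = 0 → L_y = 40.00 kN.
ΣF_x = 0: no horizontal applied forces, so L_x = 0.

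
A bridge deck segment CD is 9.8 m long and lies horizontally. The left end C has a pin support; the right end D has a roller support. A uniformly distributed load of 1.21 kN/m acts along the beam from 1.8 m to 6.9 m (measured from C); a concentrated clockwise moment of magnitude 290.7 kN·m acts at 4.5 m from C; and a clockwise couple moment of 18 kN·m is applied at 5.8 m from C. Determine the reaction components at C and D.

C_x = 0, C_y = -28.07 kN, D_y = 34.24 kN

Resultant of the distributed load: 1.21 × 5.1 = 6.171 kN at 4.35 m from C.
Taking moments about C: D_y·9.8 − (1.21·5.1)·4.35 − 290.7 − 18 = 0 → D_y = 335.54385/9.8 = 34.2392 ≈ 34.24 kN.
ΣF_y = 0: C_y + 34.2392 − 1.21·5.1 = 0 → C_y = -28.07 kN.
ΣF_x = 0: no horizontal applied forces, so C_x = 0.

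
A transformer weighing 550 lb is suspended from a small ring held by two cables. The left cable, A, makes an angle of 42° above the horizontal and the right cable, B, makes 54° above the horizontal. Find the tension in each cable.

T_A = 325.1 lb, T_B = 411.0 lb

ΣF_x = 0: −T_A·cos42° + T_B·cos54° = 0 → T_B = 1.26431·T_A.
ΣF_y = 0: T_A·sin42° + T_B·sin54° = 550.
Substitute: T_A·(0.669131 + 1.26431·0.809017) = 550 → T_A = 325.063 ≈ 325.1 lb.
Then T_B = 1.26431 × 325.063 = 411.0 lb.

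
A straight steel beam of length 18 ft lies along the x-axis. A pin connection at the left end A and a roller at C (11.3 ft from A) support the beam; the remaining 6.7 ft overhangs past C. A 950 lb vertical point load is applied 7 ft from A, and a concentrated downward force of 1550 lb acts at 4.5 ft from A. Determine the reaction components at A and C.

Moments about A: C_y·11.3 − 950·7 − 1550·4.5 = 0 → C_y = 13625/11.3 = 1205.75 ≈ 1206 lb.
ΣF_y = 0: A_y + 1205.75 − 950 − 1550 = 0 → A_y = 1294 lb.
ΣF_x = 0: no horizontal applied forces, so A_x = 0.

A_x = 0, A_y = 1294 lb, C_y = 1206 lb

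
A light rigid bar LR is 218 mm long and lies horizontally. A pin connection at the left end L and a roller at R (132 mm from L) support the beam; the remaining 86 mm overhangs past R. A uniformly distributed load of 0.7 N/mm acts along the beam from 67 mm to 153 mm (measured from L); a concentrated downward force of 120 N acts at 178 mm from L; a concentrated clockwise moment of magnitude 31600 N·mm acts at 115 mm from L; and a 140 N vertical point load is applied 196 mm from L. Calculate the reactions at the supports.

Resultant of the distributed load: 0.7 × 86 = 60.2 N at 110 mm from L.
ΣM about L: R_y·132 − (0.7·86)·110 − 120·178 − 31600 − 140·196 = 0 → R_y = 87022/132 = 659.258 ≈ 659.3 N.
ΣF_y = 0: L_y + 659.258 − 0.7·86 − 120 − 140 = 0 → L_y = -339.1 N.
ΣF_x = 0: no horizontal applied forces, so L_x = 0.

L_x = 0, L_y = -339.1 N, R_y = 659.3 N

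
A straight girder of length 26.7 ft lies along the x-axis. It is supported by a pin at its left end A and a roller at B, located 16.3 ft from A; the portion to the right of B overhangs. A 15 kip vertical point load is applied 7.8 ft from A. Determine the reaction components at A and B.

A_x = 0, A_y = 7.822 kip, B_y = 7.178 kip

ΣM about A: B_y·16.3 − 15·7.8 = 0 → B_y = 117/16.3 = 7.17791 ≈ 7.178 kip.
ΣF_y = 0: A_y + 7.17791 − 15 = 0 → A_y = 7.822 kip.
ΣF_x = 0: no horizontal applied forces, so A_x = 0.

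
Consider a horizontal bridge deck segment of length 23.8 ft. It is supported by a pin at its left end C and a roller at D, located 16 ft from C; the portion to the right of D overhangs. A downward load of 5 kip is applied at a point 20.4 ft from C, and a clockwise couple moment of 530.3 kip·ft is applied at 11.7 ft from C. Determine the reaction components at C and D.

C_x = 0, C_y = -34.52 kip, D_y = 39.52 kip

Moments about C: D_y·16 − 5·20.4 − 530.3 = 0 → D_y = 632.3/16 = 39.5187 ≈ 39.52 kip.
ΣF_y = 0: C_y + 39.5187 − 5 = 0 → C_y = -34.52 kip.
ΣF_x = 0: no horizontal applied forces, so C_x = 0.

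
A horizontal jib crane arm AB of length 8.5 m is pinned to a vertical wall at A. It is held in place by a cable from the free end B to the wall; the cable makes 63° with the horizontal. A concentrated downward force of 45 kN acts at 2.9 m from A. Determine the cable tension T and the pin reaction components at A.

ΣM about A: T·sin63°·8.5 − 45·2.9 = 0 → T = 130.5/(8.5·0.891007) = 17.231 ≈ 17.23 kN.
ΣF_x = 0: A_x − T·cos63° = 0 → A_x = 17.231 × 0.45399 = 7.823 kN.
ΣF_y = 0: A_y + T·sin63° − 45 = 0 → A_y = 45 − 17.231 × 0.891007 = 29.65 kN.

T = 17.23 kN, A_x = 7.823 kN, A_y = 29.65 kN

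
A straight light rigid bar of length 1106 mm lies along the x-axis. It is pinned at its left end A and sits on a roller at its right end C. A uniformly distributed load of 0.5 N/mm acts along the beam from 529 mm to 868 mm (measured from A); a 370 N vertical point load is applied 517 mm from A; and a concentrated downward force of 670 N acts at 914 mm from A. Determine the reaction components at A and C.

A_x = 0, A_y = 375.8 N, C_y = 833.7 N

Resultant of the distributed load: 0.5 × 339 = 169.5 N at 698.5 mm from A.
ΣM about A: C_y·1106 − (0.5·339)·698.5 − 370·517 − 670·914 = 0 → C_y = 922065.75/1106 = 833.694 ≈ 833.7 N.
ΣF_y = 0: A_y + 833.694 − 0.5·339 − 370 − 670 = 0 → A_y = 375.8 N.
ΣF_x = 0: no horizontal applied forces, so A_x = 0.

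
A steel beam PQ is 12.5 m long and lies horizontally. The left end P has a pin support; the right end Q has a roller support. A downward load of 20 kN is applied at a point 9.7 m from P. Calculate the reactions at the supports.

P_x = 0, P_y = 4.480 kN, Q_y = 15.52 kN

Moments about P: Q_y·12.5 − 20·9.7 = 0 → Q_y = 194/12.5 = 15.52 kN.
ΣF_y = 0: P_y + 15.52 − 20 = 0 → P_y = 4.480 kN.
ΣF_x = 0: no horizontal applied forces, so P_x = 0.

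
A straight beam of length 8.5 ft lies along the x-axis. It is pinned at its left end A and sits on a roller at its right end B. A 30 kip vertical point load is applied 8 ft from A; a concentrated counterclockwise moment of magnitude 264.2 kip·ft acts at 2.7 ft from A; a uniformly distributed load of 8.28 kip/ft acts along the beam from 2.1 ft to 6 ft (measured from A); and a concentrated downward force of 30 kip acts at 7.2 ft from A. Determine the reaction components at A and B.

A_x = 0, A_y = 54.34 kip, B_y = 37.95 kip

Resultant of the distributed load: 8.28 × 3.9 = 32.292 kip at 4.05 ft from A.
Taking moments about A: B_y·8.5 − 30·8 + 264.2 − (8.28·3.9)·4.05 − 30·7.2 = 0 → B_y = 322.5826/8.5 = 37.9509 ≈ 37.95 kip.
ΣF_y = 0: A_y + 37.9509 − 30 − 8.28·3.9 − 30 = 0 → A_y = 54.34 kip.
ΣF_x = 0: no horizontal applied forces, so A_x = 0.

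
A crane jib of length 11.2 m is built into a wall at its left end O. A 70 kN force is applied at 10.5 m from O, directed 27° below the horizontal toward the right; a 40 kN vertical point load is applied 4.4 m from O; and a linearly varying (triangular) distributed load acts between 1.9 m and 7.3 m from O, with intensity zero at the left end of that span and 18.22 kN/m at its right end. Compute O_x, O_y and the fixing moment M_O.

Resultant of the triangular load: ½ × 18.22 × 5.4 = 49.194 kN, acting at 5.5 m from O (one-third of the span from the peak).
ΣF_x = 0: O_x + 70·cos27° = 0 → O_x = -62.37 kN.
ΣF_y = 0: O_y − 70·sin27° − 40 − ½·18.22·5.4 = 0 → O_y = 121.0 kN.
ΣM about O: M_O − 70·sin27°·10.5 − 40·4.4 − (½·18.22·5.4)·5.5 = 0 → M_O = 780.3 kN·m.

O_x = -62.37 kN, O_y = 121.0 kN, M_O = 780.3 kN·m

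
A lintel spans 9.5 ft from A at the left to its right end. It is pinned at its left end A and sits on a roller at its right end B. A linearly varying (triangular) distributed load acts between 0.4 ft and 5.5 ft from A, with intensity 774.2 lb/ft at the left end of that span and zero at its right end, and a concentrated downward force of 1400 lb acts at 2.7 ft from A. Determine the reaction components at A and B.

A_x = 0, A_y = 2540 lb, B_y = 834.3 lb

Resultant of the triangular load: ½ × 774.2 × 5.1 = 1974.21 lb, acting at 2.1 ft from A (one-third of the span from the peak).
Taking moments about A: B_y·9.5 − (½·774.2·5.1)·2.1 − 1400·2.7 = 0 → B_y = 7925.841/9.5 = 834.299 ≈ 834.3 lb.
ΣF_y = 0: A_y + 834.299 − ½·774.2·5.1 − 1400 = 0 → A_y = 2540 lb.
ΣF_x = 0: no horizontal applied forces, so A_x = 0.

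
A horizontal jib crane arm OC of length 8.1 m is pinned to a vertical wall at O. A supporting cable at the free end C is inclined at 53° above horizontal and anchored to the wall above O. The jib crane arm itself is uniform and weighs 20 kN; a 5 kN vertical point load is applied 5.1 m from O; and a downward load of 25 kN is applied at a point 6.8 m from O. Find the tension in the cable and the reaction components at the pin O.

T = 42.74 kN, O_x = 25.72 kN, O_y = 15.86 kN

ΣM about O: T·sin53°·8.1 − 20·4.05 − 5·5.1 − 25·6.8 = 0 → T = 276.5/(8.1·0.798636) = 42.7426 ≈ 42.74 kN.
ΣF_x = 0: O_x − T·cos53° = 0 → O_x = 42.7426 × 0.601815 = 25.72 kN.
ΣF_y = 0: O_y + T·sin53° − 20 − 5 − 25 = 0 → O_y = 50 − 42.7426 × 0.798636 = 15.86 kN.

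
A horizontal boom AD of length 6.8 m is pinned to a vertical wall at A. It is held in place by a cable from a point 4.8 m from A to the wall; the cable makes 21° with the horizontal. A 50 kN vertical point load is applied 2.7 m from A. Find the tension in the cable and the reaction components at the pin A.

T = 78.48 kN, A_x = 73.27 kN, A_y = 21.87 kN

ΣM about A: T·sin21°·4.8 − 50·2.7 = 0 → T = 135/(4.8·0.358368) = 78.4808 ≈ 78.48 kN.
ΣF_x = 0: A_x − T·cos21° = 0 → A_x = 78.4808 × 0.93358 = 73.27 kN.
ΣF_y = 0: A_y + T·sin21° − 50 = 0 → A_y = 50 − 78.4808 × 0.358368 = 21.87 kN.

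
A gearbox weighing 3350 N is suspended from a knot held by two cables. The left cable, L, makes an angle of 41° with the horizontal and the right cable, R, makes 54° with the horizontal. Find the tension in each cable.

T_L = 1977 N, T_R = 2538 N

ΣF_x = 0: −T_L·cos41° + T_R·cos54° = 0 → T_R = 1.28399·T_L.
ΣF_y = 0: T_L·sin41° + T_R·sin54° = 3350.
Substitute: T_L·(0.656059 + 1.28399·0.809017) = 3350 → T_L = 1976.6 ≈ 1977 N.
Then T_R = 1.28399 × 1976.6 = 2538 N.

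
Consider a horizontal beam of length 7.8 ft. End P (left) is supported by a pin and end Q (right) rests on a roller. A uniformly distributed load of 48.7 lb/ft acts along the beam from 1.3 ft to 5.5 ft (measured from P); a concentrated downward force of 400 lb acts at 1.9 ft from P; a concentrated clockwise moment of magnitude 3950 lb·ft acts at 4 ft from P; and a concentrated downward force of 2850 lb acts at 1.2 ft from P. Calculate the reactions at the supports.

P_x = 0, P_y = 2323 lb, Q_y = 1131 lb

Resultant of the distributed load: 48.7 × 4.2 = 204.54 lb at 3.4 ft from P.
ΣM about P: Q_y·7.8 − (48.7·4.2)·3.4 − 400·1.9 − 3950 − 2850·1.2 = 0 → Q_y = 8825.436/7.8 = 1131.47 ≈ 1131 lb.
ΣF_y = 0: P_y + 1131.47 − 48.7·4.2 − 400 − 2850 = 0 → P_y = 2323 lb.
ΣF_x = 0: no horizontal applied forces, so P_x = 0.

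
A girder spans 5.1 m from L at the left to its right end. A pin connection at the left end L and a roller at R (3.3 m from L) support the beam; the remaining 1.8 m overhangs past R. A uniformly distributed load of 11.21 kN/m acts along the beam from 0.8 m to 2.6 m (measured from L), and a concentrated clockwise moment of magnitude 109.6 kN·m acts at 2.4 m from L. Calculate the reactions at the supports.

L_x = 0, L_y = -23.43 kN, R_y = 43.61 kN

Resultant of the distributed load: 11.21 × 1.8 = 20.178 kN at 1.7 m from L.
ΣM about L: R_y·3.3 − (11.21·1.8)·1.7 − 109.6 = 0 → R_y = 143.9026/3.3 = 43.6068 ≈ 43.61 kN.
ΣF_y = 0: L_y + 43.6068 − 11.21·1.8 = 0 → L_y = -23.43 kN.
ΣF_x = 0: no horizontal applied forces, so L_x = 0.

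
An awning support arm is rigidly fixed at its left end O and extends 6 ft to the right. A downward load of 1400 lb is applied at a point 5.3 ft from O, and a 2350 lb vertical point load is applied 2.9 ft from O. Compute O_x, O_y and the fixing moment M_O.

O_x = 0, O_y = 3750 lb, M_O = 14240 lb·ft

ΣF_x = 0: O_x = 0.
ΣF_y = 0: O_y − 1400 − 2350 = 0 → O_y = 3750 lb.
ΣM about O: M_O − 1400·5.3 − 2350·2.9 = 0 → M_O = 14240 lb·ft.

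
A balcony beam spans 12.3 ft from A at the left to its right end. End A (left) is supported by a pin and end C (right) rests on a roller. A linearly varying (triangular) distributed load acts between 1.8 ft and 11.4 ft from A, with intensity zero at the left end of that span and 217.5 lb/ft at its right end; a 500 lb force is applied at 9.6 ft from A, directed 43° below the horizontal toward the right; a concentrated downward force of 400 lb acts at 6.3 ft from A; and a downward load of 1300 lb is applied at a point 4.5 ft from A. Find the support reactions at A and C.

A_x = -365.7 lb, A_y = 1442 lb, C_y = 1643 lb

Resultant of the triangular load: ½ × 217.5 × 9.6 = 1044 lb, acting at 8.2 ft from A (one-third of the span from the peak).
Taking moments about A: C_y·12.3 − (½·217.5·9.6)·8.2 − 500·sin43°·9.6 − 400·6.3 − 1300·4.5 = 0 → C_y = 20204.4/12.3 = 1642.63 ≈ 1643 lb.
ΣF_y = 0: A_y + 1642.63 − ½·217.5·9.6 − 500·sin43° − 400 − 1300 = 0 → A_y = 1442 lb.
ΣF_x = 0: A_x + 500·cos43° = 0 → A_x = -365.7 lb.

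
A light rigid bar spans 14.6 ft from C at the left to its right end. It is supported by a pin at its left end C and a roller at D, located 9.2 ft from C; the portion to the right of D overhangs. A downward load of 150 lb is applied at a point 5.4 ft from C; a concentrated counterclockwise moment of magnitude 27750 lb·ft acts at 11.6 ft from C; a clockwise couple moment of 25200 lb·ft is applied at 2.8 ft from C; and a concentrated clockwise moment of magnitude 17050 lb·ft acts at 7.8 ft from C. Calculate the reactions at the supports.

Moments about C: D_y·9.2 − 150·5.4 + 27750 − 25200 − 17050 = 0 → D_y = 15310/9.2 = 1664.13 ≈ 1664 lb.
ΣF_y = 0: C_y + 1664.13 − 150 = 0 → C_y = -1514 lb.
ΣF_x = 0: no horizontal applied forces, so C_x = 0.

C_x = 0, C_y = -1514 lb, D_y = 1664 lb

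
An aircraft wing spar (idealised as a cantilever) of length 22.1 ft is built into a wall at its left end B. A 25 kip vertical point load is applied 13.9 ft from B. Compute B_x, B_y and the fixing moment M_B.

ΣF_x = 0: B_x = 0.
ΣF_y = 0: B_y − 25 = 0 → B_y = 25.00 kip.
ΣM about B: M_B − 25·13.9 = 0 → M_B = 347.5 kip·ft.

B_x = 0, B_y = 25.00 kip, M_B = 347.5 kip·ft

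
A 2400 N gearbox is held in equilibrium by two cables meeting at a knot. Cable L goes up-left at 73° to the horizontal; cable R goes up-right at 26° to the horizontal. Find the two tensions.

ΣF_x = 0: −T_L·cos73° + T_R·cos26° = 0 → T_R = 0.325293·T_L.
ΣF_y = 0: T_L·sin73° + T_R·sin26° = 2400.
Substitute: T_L·(0.956305 + 0.325293·0.438371) = 2400 → T_L = 2183.99 ≈ 2184 N.
Then T_R = 0.325293 × 2183.99 = 710.4 N.

T_L = 2184 N, T_R = 710.4 N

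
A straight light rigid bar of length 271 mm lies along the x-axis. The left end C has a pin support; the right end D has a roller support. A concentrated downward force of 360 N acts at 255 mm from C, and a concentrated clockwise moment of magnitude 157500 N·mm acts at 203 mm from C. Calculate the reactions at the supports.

ΣM about C: D_y·271 − 360·255 − 157500 = 0 → D_y = 249300/271 = 919.926 ≈ 919.9 N.
ΣF_y = 0: C_y + 919.926 − 360 = 0 → C_y = -559.9 N.
ΣF_x = 0: no horizontal applied forces, so C_x = 0.

C_x = 0, C_y = -559.9 N, D_y = 919.9 N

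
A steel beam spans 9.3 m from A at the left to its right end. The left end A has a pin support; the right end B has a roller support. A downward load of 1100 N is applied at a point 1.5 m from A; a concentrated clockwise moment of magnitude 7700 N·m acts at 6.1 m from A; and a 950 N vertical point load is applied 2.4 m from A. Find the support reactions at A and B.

Moments about A: B_y·9.3 − 1100·1.5 − 7700 − 950·2.4 = 0 → B_y = 11630/9.3 = 1250.54 ≈ 1251 N.
ΣF_y = 0: A_y + 1250.54 − 1100 − 950 = 0 → A_y = 799.5 N.
ΣF_x = 0: no horizontal applied forces, so A_x = 0.

A_x = 0, A_y = 799.5 N, B_y = 1251 N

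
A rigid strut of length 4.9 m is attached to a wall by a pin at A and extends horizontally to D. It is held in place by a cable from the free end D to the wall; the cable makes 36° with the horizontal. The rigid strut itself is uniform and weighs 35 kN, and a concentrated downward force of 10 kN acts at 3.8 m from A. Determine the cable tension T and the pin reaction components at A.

ΣM about A: T·sin36°·4.9 − 35·2.45 − 10·3.8 = 0 → T = 123.75/(4.9·0.587785) = 42.9666 ≈ 42.97 kN.
ΣF_x = 0: A_x − T·cos36° = 0 → A_x = 42.9666 × 0.809017 = 34.76 kN.
ΣF_y = 0: A_y + T·sin36° − 35 − 10 = 0 → A_y = 45 − 42.9666 × 0.587785 = 19.74 kN.

T = 42.97 kN, A_x = 34.76 kN, A_y = 19.74 kN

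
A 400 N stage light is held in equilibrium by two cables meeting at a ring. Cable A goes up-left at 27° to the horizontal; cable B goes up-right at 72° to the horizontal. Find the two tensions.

ΣF_x = 0: −T_A·cos27° + T_B·cos72° = 0 → T_B = 2.88336·T_A.
ΣF_y = 0: T_A·sin27° + T_B·sin72° = 400.
Substitute: T_A·(0.45399 + 2.88336·0.951057) = 400 → T_A = 125.147 ≈ 125.1 N.
Then T_B = 2.88336 × 125.147 = 360.8 N.

T_A = 125.1 N, T_B = 360.8 N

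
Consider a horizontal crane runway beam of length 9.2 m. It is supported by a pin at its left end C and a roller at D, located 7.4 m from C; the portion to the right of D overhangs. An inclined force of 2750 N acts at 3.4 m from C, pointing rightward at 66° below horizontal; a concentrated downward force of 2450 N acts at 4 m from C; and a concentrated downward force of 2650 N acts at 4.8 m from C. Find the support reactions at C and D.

Moments about C: D_y·7.4 − 2750·sin66°·3.4 − 2450·4 − 2650·4.8 = 0 → D_y = 31061.7/7.4 = 4197.53 ≈ 4198 N.
ΣF_y = 0: C_y + 4197.53 − 2750·sin66° − 2450 − 2650 = 0 → C_y = 3415 N.
ΣF_x = 0: C_x + 2750·cos66° = 0 → C_x = -1119 N.

C_x = -1119 N, C_y = 3415 N, D_y = 4198 N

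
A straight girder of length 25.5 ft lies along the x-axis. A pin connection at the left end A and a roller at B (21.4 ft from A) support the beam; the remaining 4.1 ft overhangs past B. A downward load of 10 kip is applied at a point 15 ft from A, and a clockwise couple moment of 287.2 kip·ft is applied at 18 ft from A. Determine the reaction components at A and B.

Taking moments about A: B_y·21.4 − 10·15 − 287.2 = 0 → B_y = 437.2/21.4 = 20.4299 ≈ 20.43 kip.
ΣF_y = 0: A_y + 20.4299 − 10 = 0 → A_y = -10.43 kip.
ΣF_x = 0: no horizontal applied forces, so A_x = 0.

A_x = 0, A_y = -10.43 kip, B_y = 20.43 kip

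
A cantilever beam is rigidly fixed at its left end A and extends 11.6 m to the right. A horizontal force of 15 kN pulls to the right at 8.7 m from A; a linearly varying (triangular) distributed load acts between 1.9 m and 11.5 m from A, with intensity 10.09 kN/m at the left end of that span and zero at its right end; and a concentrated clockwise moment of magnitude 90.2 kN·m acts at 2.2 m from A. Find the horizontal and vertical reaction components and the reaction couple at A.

A_x = -15.00 kN, A_y = 48.43 kN, M_A = 337.2 kN·m

Resultant of the triangular load: ½ × 10.09 × 9.6 = 48.432 kN, acting at 5.1 m from A (one-third of the span from the peak).
ΣF_x = 0: A_x + 15 = 0 → A_x = -15.00 kN.
ΣF_y = 0: A_y − ½·10.09·9.6 = 0 → A_y = 48.43 kN.
ΣM about A: M_A − (½·10.09·9.6)·5.1 − 90.2 = 0 → M_A = 337.2 kN·m.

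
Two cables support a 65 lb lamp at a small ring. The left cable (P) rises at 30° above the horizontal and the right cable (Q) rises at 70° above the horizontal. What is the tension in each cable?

ΣF_x = 0: −T_P·cos30° + T_Q·cos70° = 0 → T_Q = 2.53209·T_P.
ΣF_y = 0: T_P·sin30° + T_Q·sin70° = 65.
Substitute: T_P·(0.5 + 2.53209·0.939693) = 65 → T_P = 22.5742 ≈ 22.57 lb.
Then T_Q = 2.53209 × 22.5742 = 57.16 lb.

T_P = 22.57 lb, T_Q = 57.16 lb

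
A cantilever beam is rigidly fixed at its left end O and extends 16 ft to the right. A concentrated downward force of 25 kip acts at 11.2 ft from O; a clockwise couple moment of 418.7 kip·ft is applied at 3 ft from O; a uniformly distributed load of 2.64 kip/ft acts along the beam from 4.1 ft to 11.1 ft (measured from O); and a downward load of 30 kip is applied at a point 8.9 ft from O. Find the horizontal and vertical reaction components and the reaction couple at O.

O_x = 0, O_y = 73.48 kip, M_O = 1106 kip·ft

Resultant of the distributed load: 2.64 × 7 = 18.48 kip at 7.6 ft from O.
ΣF_x = 0: O_x = 0.
ΣF_y = 0: O_y − 25 − 2.64·7 − 30 = 0 → O_y = 73.48 kip.
ΣM about O: M_O − 25·11.2 − 418.7 − (2.64·7)·7.6 − 30·8.9 = 0 → M_O = 1106 kip·ft.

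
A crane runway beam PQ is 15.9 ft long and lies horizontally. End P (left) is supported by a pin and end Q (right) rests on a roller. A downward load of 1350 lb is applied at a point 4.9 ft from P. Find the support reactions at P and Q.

Taking moments about P: Q_y·15.9 − 1350·4.9 = 0 → Q_y = 6615/15.9 = 416.038 ≈ 416.0 lb.
ΣF_y = 0: P_y + 416.038 − 1350 = 0 → P_y = 934.0 lb.
ΣF_x = 0: no horizontal applied forces, so P_x = 0.

P_x = 0, P_y = 934.0 lb, Q_y = 416.0 lb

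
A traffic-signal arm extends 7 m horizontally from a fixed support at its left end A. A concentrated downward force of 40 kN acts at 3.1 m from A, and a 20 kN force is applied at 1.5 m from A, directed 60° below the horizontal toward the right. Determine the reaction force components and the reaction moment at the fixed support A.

ΣF_x = 0: A_x + 20·cos60° = 0 → A_x = -10.00 kN.
ΣF_y = 0: A_y − 40 − 20·sin60° = 0 → A_y = 57.32 kN.
ΣM about A: M_A − 40·3.1 − 20·sin60°·1.5 = 0 → M_A = 150.0 kN·m.

A_x = -10.00 kN, A_y = 57.32 kN, M_A = 150.0 kN·m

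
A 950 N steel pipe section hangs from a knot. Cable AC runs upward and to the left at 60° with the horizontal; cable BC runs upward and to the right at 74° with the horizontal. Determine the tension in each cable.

T_AC = 364.0 N, T_BC = 660.3 N

ΣF_x = 0: −T_AC·cos60° + T_BC·cos74° = 0 → T_BC = 1.81398·T_AC.
ΣF_y = 0: T_AC·sin60° + T_BC·sin74° = 950.
Substitute: T_AC·(0.866025 + 1.81398·0.961262) = 950 → T_AC = 364.022 ≈ 364.0 N.
Then T_BC = 1.81398 × 364.022 = 660.3 N.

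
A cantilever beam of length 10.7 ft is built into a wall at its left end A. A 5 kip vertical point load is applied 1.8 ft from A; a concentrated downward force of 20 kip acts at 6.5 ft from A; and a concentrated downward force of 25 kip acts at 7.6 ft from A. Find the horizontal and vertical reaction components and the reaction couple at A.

A_x = 0, A_y = 50.00 kip, M_A = 329.0 kip·ft

ΣF_x = 0: A_x = 0.
ΣF_y = 0: A_y − 5 − 20 − 25 = 0 → A_y = 50.00 kip.
ΣM about A: M_A − 5·1.8 − 20·6.5 − 25·7.6 = 0 → M_A = 329.0 kip·ft.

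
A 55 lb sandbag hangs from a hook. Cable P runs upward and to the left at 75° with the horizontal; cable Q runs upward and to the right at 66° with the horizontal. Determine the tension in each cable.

ΣF_x = 0: −T_P·cos75° + T_Q·cos66° = 0 → T_Q = 0.636331·T_P.
ΣF_y = 0: T_P·sin75° + T_Q·sin66° = 55.
Substitute: T_P·(0.965926 + 0.636331·0.913545) = 55 → T_P = 35.5471 ≈ 35.55 lb.
Then T_Q = 0.636331 × 35.5471 = 22.62 lb.

T_P = 35.55 lb, T_Q = 22.62 lb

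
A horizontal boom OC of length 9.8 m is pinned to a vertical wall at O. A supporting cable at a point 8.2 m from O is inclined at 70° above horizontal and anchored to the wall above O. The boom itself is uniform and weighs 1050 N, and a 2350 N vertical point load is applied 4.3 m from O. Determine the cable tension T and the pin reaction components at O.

ΣM about O: T·sin70°·8.2 − 1050·4.9 − 2350·4.3 = 0 → T = 15250/(8.2·0.939693) = 1979.11 ≈ 1979 N.
ΣF_x = 0: O_x − T·cos70° = 0 → O_x = 1979.11 × 0.34202 = 676.9 N.
ΣF_y = 0: O_y + T·sin70° − 1050 − 2350 = 0 → O_y = 3400 − 1979.11 × 0.939693 = 1540 N.

T = 1979 N, O_x = 676.9 N, O_y = 1540 N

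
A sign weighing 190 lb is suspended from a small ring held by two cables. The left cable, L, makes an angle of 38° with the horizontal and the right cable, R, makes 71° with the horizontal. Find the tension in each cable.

ΣF_x = 0: −T_L·cos38° + T_R·cos71° = 0 → T_R = 2.42042·T_L.
ΣF_y = 0: T_L·sin38° + T_R·sin71° = 190.
Substitute: T_L·(0.615661 + 2.42042·0.945519) = 190 → T_L = 65.4222 ≈ 65.42 lb.
Then T_R = 2.42042 × 65.4222 = 158.3 lb.

T_L = 65.42 lb, T_R = 158.3 lb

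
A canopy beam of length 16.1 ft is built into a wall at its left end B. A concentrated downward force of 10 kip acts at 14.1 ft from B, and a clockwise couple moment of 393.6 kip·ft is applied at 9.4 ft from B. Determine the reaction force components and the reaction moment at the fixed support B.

ΣF_x = 0: B_x = 0.
ΣF_y = 0: B_y − 10 = 0 → B_y = 10.00 kip.
ΣM about B: M_B − 10·14.1 − 393.6 = 0 → M_B = 534.6 kip·ft.

B_x = 0, B_y = 10.00 kip, M_B = 534.6 kip·ft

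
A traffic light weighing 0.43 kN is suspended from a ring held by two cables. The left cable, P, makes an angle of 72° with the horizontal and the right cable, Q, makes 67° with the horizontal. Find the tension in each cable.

ΣF_x = 0: −T_P·cos72° + T_Q·cos67° = 0 → T_Q = 0.790869·T_P.
ΣF_y = 0: T_P·sin72° + T_Q·sin67° = 0.43.
Substitute: T_P·(0.951057 + 0.790869·0.920505) = 0.43 → T_P = 0.256096 ≈ 0.2561 kN.
Then T_Q = 0.790869 × 0.256096 = 0.2025 kN.

T_P = 0.2561 kN, T_Q = 0.2025 kN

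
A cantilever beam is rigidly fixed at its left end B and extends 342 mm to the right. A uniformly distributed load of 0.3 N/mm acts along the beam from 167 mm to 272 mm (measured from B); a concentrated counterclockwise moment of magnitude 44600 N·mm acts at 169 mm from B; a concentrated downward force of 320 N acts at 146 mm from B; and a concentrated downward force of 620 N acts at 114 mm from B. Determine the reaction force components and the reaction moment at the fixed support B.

B_x = 0, B_y = 971.5 N, M_B = 79710 N·mm

Resultant of the distributed load: 0.3 × 105 = 31.5 N at 219.5 mm from B.
ΣF_x = 0: B_x = 0.
ΣF_y = 0: B_y − 0.3·105 − 320 − 620 = 0 → B_y = 971.5 N.
ΣM about B: M_B − (0.3·105)·219.5 + 44600 − 320·146 − 620·114 = 0 → M_B = 79710 N·mm.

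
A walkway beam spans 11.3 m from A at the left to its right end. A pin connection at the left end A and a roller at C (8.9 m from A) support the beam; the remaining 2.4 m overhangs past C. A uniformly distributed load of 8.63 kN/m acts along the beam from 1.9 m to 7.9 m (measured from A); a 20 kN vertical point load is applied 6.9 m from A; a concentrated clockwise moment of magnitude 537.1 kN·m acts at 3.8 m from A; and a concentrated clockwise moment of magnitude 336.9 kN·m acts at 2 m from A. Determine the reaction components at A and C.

A_x = 0, A_y = -70.44 kN, C_y = 142.2 kN

Resultant of the distributed load: 8.63 × 6 = 51.78 kN at 4.9 m from A.
Moments about A: C_y·8.9 − (8.63·6)·4.9 − 20·6.9 − 537.1 − 336.9 = 0 → C_y = 1265.722/8.9 = 142.216 ≈ 142.2 kN.
ΣF_y = 0: A_y + 142.216 − 8.63·6 − 20 = 0 → A_y = -70.44 kN.
ΣF_x = 0: no horizontal applied forces, so A_x = 0.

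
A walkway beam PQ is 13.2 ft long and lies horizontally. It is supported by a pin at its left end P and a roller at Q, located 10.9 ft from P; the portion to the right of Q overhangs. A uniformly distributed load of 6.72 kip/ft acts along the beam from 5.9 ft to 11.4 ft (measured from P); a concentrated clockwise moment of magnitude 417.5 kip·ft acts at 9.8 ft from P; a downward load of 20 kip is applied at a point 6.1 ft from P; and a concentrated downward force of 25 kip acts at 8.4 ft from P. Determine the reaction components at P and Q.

Resultant of the distributed load: 6.72 × 5.5 = 36.96 kip at 8.65 ft from P.
ΣM about P: Q_y·10.9 − (6.72·5.5)·8.65 − 417.5 − 20·6.1 − 25·8.4 = 0 → Q_y = 1069.204/10.9 = 98.0921 ≈ 98.09 kip.
ΣF_y = 0: P_y + 98.0921 − 6.72·5.5 − 20 − 25 = 0 → P_y = -16.13 kip.
ΣF_x = 0: no horizontal applied forces, so P_x = 0.

P_x = 0, P_y = -16.13 kip, Q_y = 98.09 kip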